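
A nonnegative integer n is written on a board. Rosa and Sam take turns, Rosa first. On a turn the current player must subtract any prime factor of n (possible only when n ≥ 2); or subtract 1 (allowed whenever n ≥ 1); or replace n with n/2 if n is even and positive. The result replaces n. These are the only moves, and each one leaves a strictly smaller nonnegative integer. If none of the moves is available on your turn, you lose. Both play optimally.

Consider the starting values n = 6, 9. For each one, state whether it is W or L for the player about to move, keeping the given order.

6: W, 9: L

Build the W/L table. Terminal = L. A non-terminal position is W if it has a move to some L; otherwise it is L.
n=0: no move → L
n=1: →0(L), so W
n=2: →0(L), so W
n=3: →0(L), so W
n=4: →2(W), 3(W) — all W, so L
n=5: →0(L), so W
n=6: →4(L), so W
n=7: →0(L), so W
n=8: →4(L), so W
n=9: →6(W), 8(W) — all W, so L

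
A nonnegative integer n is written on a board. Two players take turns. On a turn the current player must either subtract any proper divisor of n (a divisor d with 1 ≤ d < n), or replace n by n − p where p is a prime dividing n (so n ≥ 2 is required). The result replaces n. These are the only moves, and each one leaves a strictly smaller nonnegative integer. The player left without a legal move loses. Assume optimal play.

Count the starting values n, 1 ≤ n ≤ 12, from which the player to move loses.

Classify positions by backward induction: terminal positions (no move available) are L. From any other position, the mover wins iff some move reaches an L.
n=0: no move → L
n=1: no move → L
n=2: reaches L-position 0 → W
n=3: reaches L-position 0 → W
n=4: only reaches 2(W), 3(W), all W → L
n=5: reaches L-position 0 → W
n=6: reaches L-position 4 → W
n=7: reaches L-position 0 → W
n=8: reaches L-position 4 → W
n=9: only reaches 6(W), 8(W), all W → L
n=10: reaches L-position 9 → W
n=11: reaches L-position 0 → W
n=12: reaches L-position 9 → W
L entries with 1 ≤ n ≤ 12 (n=0 is outside the asked range and is not counted): n = 1, 4, 9; that makes 3.

3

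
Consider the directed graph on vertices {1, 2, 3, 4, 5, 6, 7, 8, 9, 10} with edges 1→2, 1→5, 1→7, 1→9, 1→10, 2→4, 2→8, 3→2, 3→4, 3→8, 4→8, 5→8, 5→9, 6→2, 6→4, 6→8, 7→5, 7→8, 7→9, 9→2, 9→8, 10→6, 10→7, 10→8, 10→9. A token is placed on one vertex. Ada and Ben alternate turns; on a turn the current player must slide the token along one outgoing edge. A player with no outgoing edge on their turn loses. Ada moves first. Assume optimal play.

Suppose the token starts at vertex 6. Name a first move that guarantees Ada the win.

Move to 8.

Label each position W (a win for the player to move) or L (a loss). A position with no legal move is L; any other position is W exactly when some move reaches an L, and L when every move reaches a W.
Every edge goes from a vertex to one that appears earlier in the order 8, 4, 2, 6, 9, 5, 7, 3, 10, 1, so processing vertices in that order labels each vertex after all of its successors.
8: no outgoing edge → L
4: W (go to 8, an L position)
2: W (go to 8, an L position)
6: W (go to 8, an L position)
9: W (go to 8, an L position)
5: W (go to 8, an L position)
7: W (go to 8, an L position)
3: W (go to 8, an L position)
10: W (go to 8, an L position)
1: L (options 10(W), 7(W), 5(W), 9(W), 2(W) are all W)
From 6, the L positions reachable in one move are: 8.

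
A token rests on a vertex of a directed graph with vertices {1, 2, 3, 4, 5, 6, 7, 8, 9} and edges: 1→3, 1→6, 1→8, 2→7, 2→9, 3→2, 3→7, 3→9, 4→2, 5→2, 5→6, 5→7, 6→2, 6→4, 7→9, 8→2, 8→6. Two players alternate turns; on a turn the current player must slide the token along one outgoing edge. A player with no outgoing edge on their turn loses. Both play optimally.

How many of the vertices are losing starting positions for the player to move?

Use the standard recursion: the mover loses at a terminal position; elsewhere, the mover wins exactly when some move hands the opponent an L position.
Every edge goes from a vertex to one that appears earlier in the order 9, 7, 2, 4, 6, 3, 5, 8, 1, so processing vertices in that order labels each vertex after all of its successors.
9: no outgoing edge → L
7: →9(L), so W
2: →9(L), so W
4: →2(W) only, which is W, so L
6: →4(L), so W
3: →9(L), so W
5: →6(W), 2(W), 7(W) — all W, so L
8: →6(W), 2(W) — all W, so L
1: →8(L), so W
The L vertices are 4, 5, 8, 9; that is 4 in all.

4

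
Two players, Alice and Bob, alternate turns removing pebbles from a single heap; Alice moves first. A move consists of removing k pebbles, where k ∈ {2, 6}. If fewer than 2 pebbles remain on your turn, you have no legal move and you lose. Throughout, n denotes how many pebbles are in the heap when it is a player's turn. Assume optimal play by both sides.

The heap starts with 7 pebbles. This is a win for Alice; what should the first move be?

Remove 2, leaving 5.

Classify positions by backward induction: terminal positions (no move available) are L. From any other position, the mover wins iff some move reaches an L.
n=0: no move → L
n=1: no move → L
n=2: W (go to 0, an L position)
n=3: W (go to 1, an L position)
n=4: L (sole option 2(W) is W)
n=5: L (sole option 3(W) is W)
n=6: W (go to 4, an L position)
n=7: W (go to 5, an L position)
From 7, the L positions reachable in one move are: 5, 1. Any move reaching one of these is winning.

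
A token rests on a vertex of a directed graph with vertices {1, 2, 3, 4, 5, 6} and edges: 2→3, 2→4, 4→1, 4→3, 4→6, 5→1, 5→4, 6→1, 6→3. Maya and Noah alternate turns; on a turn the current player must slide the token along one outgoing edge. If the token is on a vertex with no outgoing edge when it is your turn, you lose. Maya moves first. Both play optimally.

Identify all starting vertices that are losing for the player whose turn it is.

Label each position W (a win for the player to move) or L (a loss). A position with no legal move is L; any other position is W exactly when some move reaches an L, and L when every move reaches a W.
Every edge goes from a vertex to one that appears earlier in the order 3, 1, 6, 4, 2, 5, so processing vertices in that order labels each vertex after all of its successors.
3: no outgoing edge → L
1: no outgoing edge → L
6: reaches L-position 1 → W
4: reaches L-position 1 → W
2: reaches L-position 3 → W
5: reaches L-position 1 → W
Reading off the rows marked L gives the requested list; there are 2 such vertices.

1, 3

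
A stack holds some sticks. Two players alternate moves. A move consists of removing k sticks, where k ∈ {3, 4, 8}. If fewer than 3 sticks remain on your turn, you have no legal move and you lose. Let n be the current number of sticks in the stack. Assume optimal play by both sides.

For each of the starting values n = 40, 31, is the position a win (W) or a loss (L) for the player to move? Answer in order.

Classify positions by backward induction: terminal positions (no move available) are L. From any other position, the mover wins iff some move reaches an L.
n=0: no move → L
n=1: no move → L
n=2: no move → L
n=3: reaches L-position 0 → W
n=4: reaches L-position 1 → W
n=5: reaches L-position 2 → W
n=6: reaches L-position 2 → W
n=7: only reaches 4(W), 3(W), all W → L
n=8: reaches L-position 0 → W
n=9: reaches L-position 1 → W
n=10: reaches L-position 7 → W
n=11: reaches L-position 7 → W
n=12: only reaches 9(W), 8(W), 4(W), all W → L
n=13: only reaches 10(W), 9(W), 5(W), all W → L
n=14: only reaches 11(W), 10(W), 6(W), all W → L
n=15: reaches L-position 12 → W
n=16: reaches L-position 13 → W
n=17: reaches L-position 14 → W
n=18: reaches L-position 14 → W
n=19: only reaches 16(W), 15(W), 11(W), all W → L
n=20: reaches L-position 12 → W
n=21: reaches L-position 13 → W
n=22: reaches L-position 19 → W
n=23: reaches L-position 19 → W
n=24: only reaches 21(W), 20(W), 16(W), all W → L
n=25: only reaches 22(W), 21(W), 17(W), all W → L
n=26: only reaches 23(W), 22(W), 18(W), all W → L
n=27: reaches L-position 24 → W
n=28: reaches L-position 25 → W
n=29: reaches L-position 26 → W
n=30: reaches L-position 26 → W
n=31: only reaches 28(W), 27(W), 23(W), all W → L
n=32: reaches L-position 24 → W
n=33: reaches L-position 25 → W
n=34: reaches L-position 31 → W
n=35: reaches L-position 31 → W
n=36: only reaches 33(W), 32(W), 28(W), all W → L
n=37: only reaches 34(W), 33(W), 29(W), all W → L
n=38: only reaches 35(W), 34(W), 30(W), all W → L
n=39: reaches L-position 36 → W
n=40: reaches L-position 37 → W

40: W, 31: L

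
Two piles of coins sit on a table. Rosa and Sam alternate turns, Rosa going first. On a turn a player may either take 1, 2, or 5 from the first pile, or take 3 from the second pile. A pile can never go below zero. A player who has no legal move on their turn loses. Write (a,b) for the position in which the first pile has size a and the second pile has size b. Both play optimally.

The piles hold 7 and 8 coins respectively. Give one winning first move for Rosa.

Move to (6,8).

Work bottom-up. With no move the player to move loses. Otherwise the position is W if at least one move leads to an L position for the opponent, and L if every move leads to a W.
No move ever increases a pile, so every position that can arise here has a ≤ 7 and b ≤ 8; it is enough to label the cells with 0 ≤ a ≤ 7 and 0 ≤ b ≤ 8.
Every move lowers a or b (never raises either), so fill the grid row by row in increasing a, and left to right within a row: each cell's successors are then already labelled.
      b=0  b=1  b=2  b=3  b=4  b=5  b=6  b=7  b=8
a=0:    L    L    L    W    W    W    L    L    L
a=1:    W    W    W    L    L    L    W    W    W
a=2:    W    W    W    W    W    W    W    W    W
a=3:    L    L    L    W    W    W    L    L    L
a=4:    W    W    W    L    L    L    W    W    W
a=5:    W    W    W    W    W    W    W    W    W
a=6:    L    L    L    W    W    W    L    L    L
a=7:    W    W    W    L    L    L    W    W    W
Cells with no legal move (terminal, hence L): (0,0), (0,1), (0,2).
The remaining L cells, each justified by listing all of its moves:
(0,6): →(0,3)(W) only, which is W, so L
(0,7): →(0,4)(W) only, which is W, so L
(0,8): →(0,5)(W) only, which is W, so L
(1,3): →(0,3)(W), (1,0)(W) — all W, so L
(1,4): →(0,4)(W), (1,1)(W) — all W, so L
(1,5): →(0,5)(W), (1,2)(W) — all W, so L
(3,0): →(2,0)(W), (1,0)(W) — all W, so L
(3,1): →(2,1)(W), (1,1)(W) — all W, so L
(3,2): →(2,2)(W), (1,2)(W) — all W, so L
(3,6): →(2,6)(W), (1,6)(W), (3,3)(W) — all W, so L
(3,7): →(2,7)(W), (1,7)(W), (3,4)(W) — all W, so L
(3,8): →(2,8)(W), (1,8)(W), (3,5)(W) — all W, so L
(4,3): →(3,3)(W), (2,3)(W), (4,0)(W) — all W, so L
(4,4): →(3,4)(W), (2,4)(W), (4,1)(W) — all W, so L
(4,5): →(3,5)(W), (2,5)(W), (4,2)(W) — all W, so L
(6,0): →(5,0)(W), (4,0)(W), (1,0)(W) — all W, so L
(6,1): →(5,1)(W), (4,1)(W), (1,1)(W) — all W, so L
(6,2): →(5,2)(W), (4,2)(W), (1,2)(W) — all W, so L
(6,6): →(5,6)(W), (4,6)(W), (1,6)(W), (6,3)(W) — all W, so L
(6,7): →(5,7)(W), (4,7)(W), (1,7)(W), (6,4)(W) — all W, so L
(6,8): →(5,8)(W), (4,8)(W), (1,8)(W), (6,5)(W) — all W, so L
(7,3): →(6,3)(W), (5,3)(W), (2,3)(W), (7,0)(W) — all W, so L
(7,4): →(6,4)(W), (5,4)(W), (2,4)(W), (7,1)(W) — all W, so L
(7,5): →(6,5)(W), (5,5)(W), (2,5)(W), (7,2)(W) — all W, so L
Every other cell has at least one move into one of the L cells above, so it is W.
From (7,8), the L positions reachable in one move are: (6,8), (7,5). Any move reaching one of these is winning.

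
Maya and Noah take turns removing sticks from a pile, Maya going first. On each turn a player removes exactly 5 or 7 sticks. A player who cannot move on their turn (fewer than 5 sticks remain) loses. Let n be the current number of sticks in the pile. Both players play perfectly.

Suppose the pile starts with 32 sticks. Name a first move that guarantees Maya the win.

Remove 5, leaving 27.

Work bottom-up. With no move the player to move loses. Otherwise the position is W if at least one move leads to an L position for the opponent, and L if every move leads to a W.
n=0: no move → L
n=1: no move → L
n=2: no move → L
n=3: no move → L
n=4: no move → L
n=5: reaches L-position 0 → W
n=6: reaches L-position 1 → W
n=7: reaches L-position 2 → W
n=8: reaches L-position 3 → W
n=9: reaches L-position 4 → W
n=10: reaches L-position 3 → W
n=11: reaches L-position 4 → W
n=12: only reaches 7(W), 5(W), all W → L
n=13: only reaches 8(W), 6(W), all W → L
n=14: only reaches 9(W), 7(W), all W → L
n=15: only reaches 10(W), 8(W), all W → L
n=16: only reaches 11(W), 9(W), all W → L
n=17: reaches L-position 12 → W
n=18: reaches L-position 13 → W
n=19: reaches L-position 14 → W
n=20: reaches L-position 15 → W
n=21: reaches L-position 16 → W
n=22: reaches L-position 15 → W
n=23: reaches L-position 16 → W
n=24: only reaches 19(W), 17(W), all W → L
n=25: only reaches 20(W), 18(W), all W → L
n=26: only reaches 21(W), 19(W), all W → L
n=27: only reaches 22(W), 20(W), all W → L
n=28: only reaches 23(W), 21(W), all W → L
n=29: reaches L-position 24 → W
n=30: reaches L-position 25 → W
n=31: reaches L-position 26 → W
n=32: reaches L-position 27 → W
From 32, the L positions reachable in one move are: 27, 25. Any move reaching one of these is winning.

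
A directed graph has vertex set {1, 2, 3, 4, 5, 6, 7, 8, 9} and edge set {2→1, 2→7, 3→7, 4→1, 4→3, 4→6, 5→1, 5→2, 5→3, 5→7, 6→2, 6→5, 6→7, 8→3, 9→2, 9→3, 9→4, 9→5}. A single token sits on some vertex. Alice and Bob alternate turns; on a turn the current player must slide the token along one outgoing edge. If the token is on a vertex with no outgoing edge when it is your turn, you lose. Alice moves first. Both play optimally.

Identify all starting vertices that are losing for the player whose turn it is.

Build the W/L table. Terminal = L. A non-terminal position is W if it has a move to some L; otherwise it is L.
Every edge goes from a vertex to one that appears earlier in the order 1, 7, 3, 2, 5, 6, 4, 9, 8, so processing vertices in that order labels each vertex after all of its successors.
1: no outgoing edge → L
7: no outgoing edge → L
3: reaches L-position 7 → W
2: reaches L-position 7 → W
5: reaches L-position 7 → W
6: reaches L-position 7 → W
4: reaches L-position 1 → W
9: only reaches 4(W), 5(W), 2(W), 3(W), all W → L
8: only reaches 3(W), which is W → L
The losing starting vertices are exactly the entries labelled L in this table (4 of them).

1, 7, 8, 9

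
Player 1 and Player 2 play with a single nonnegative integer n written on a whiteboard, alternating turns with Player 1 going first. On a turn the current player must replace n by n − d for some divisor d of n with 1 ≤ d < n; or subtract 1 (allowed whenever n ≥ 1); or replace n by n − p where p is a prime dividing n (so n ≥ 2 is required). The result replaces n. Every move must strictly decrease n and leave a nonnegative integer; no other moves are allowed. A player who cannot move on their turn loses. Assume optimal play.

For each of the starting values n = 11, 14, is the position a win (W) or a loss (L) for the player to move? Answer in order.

Work bottom-up. With no move the player to move loses. Otherwise the position is W if at least one move leads to an L position for the opponent, and L if every move leads to a W.
n=0: no move → L
n=1: reaches L-position 0 → W
n=2: reaches L-position 0 → W
n=3: reaches L-position 0 → W
n=4: only reaches 2(W), 3(W), all W → L
n=5: reaches L-position 0 → W
n=6: reaches L-position 4 → W
n=7: reaches L-position 0 → W
n=8: reaches L-position 4 → W
n=9: only reaches 6(W), 8(W), all W → L
n=10: reaches L-position 9 → W
n=11: reaches L-position 0 → W
n=12: reaches L-position 9 → W
n=13: reaches L-position 0 → W
n=14: only reaches 7(W), 12(W), 13(W), all W → L

11: W, 14: L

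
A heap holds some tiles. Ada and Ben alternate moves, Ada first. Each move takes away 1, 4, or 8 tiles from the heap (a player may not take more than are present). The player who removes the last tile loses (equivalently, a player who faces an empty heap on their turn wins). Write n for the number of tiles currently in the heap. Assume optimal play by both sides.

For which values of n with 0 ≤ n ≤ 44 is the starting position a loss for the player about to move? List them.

Build the W/L table. Terminal = W. A non-terminal position is W if it has a move to some L; otherwise it is L.
n=0: no move; the opponent has just taken the last tile and therefore loses → W
n=1: the only move is to 0(W), a W ⇒ L
n=2: can move to 1, which is L ⇒ W
n=3: the only move is to 2(W), a W ⇒ L
n=4: can move to 3, which is L ⇒ W
n=5: can move to 1, which is L ⇒ W
n=6: moves to 5(W), 2(W); every one is W ⇒ L
n=7: can move to 6, which is L ⇒ W
n=8: moves to 7(W), 4(W), 0(W); every one is W ⇒ L
n=9: can move to 8, which is L ⇒ W
n=10: can move to 6, which is L ⇒ W
n=11: can move to 3, which is L ⇒ W
n=12: can move to 8, which is L ⇒ W
n=13: moves to 12(W), 9(W), 5(W); every one is W ⇒ L
n=14: can move to 13, which is L ⇒ W
n=15: moves to 14(W), 11(W), 7(W); every one is W ⇒ L
n=16: can move to 15, which is L ⇒ W
n=17: can move to 13, which is L ⇒ W
n=18: moves to 17(W), 14(W), 10(W); every one is W ⇒ L
n=19: can move to 18, which is L ⇒ W
n=20: moves to 19(W), 16(W), 12(W); every one is W ⇒ L
n=21: can move to 20, which is L ⇒ W
n=22: can move to 18, which is L ⇒ W
n=23: can move to 15, which is L ⇒ W
n=24: can move to 20, which is L ⇒ W
n=25: moves to 24(W), 21(W), 17(W); every one is W ⇒ L
n=26: can move to 25, which is L ⇒ W
n=27: moves to 26(W), 23(W), 19(W); every one is W ⇒ L
n=28: can move to 27, which is L ⇒ W
n=29: can move to 25, which is L ⇒ W
n=30: moves to 29(W), 26(W), 22(W); every one is W ⇒ L
n=31: can move to 30, which is L ⇒ W
n=32: moves to 31(W), 28(W), 24(W); every one is W ⇒ L
n=33: can move to 32, which is L ⇒ W
n=34: can move to 30, which is L ⇒ W
n=35: can move to 27, which is L ⇒ W
n=36: can move to 32, which is L ⇒ W
n=37: moves to 36(W), 33(W), 29(W); every one is W ⇒ L
n=38: can move to 37, which is L ⇒ W
n=39: moves to 38(W), 35(W), 31(W); every one is W ⇒ L
n=40: can move to 39, which is L ⇒ W
n=41: can move to 37, which is L ⇒ W
n=42: moves to 41(W), 38(W), 34(W); every one is W ⇒ L
n=43: can move to 42, which is L ⇒ W
n=44: moves to 43(W), 40(W), 36(W); every one is W ⇒ L
Reading off the rows marked L gives the requested list; there are 16 such values of n.

1, 3, 6, 8, 13, 15, 18, 20, 25, 27, 30, 32, 37, 39, 42, 44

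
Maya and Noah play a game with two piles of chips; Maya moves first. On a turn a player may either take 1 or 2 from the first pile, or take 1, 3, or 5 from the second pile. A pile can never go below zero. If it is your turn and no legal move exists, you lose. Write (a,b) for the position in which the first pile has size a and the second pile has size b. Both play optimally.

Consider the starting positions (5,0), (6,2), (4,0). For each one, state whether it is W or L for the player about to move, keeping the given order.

(5,0): W, (6,2): L, (4,0): W

Work bottom-up. With no move the player to move loses. Otherwise the position is W if at least one move leads to an L position for the opponent, and L if every move leads to a W.
No move ever increases a pile, so every position that can arise here has a ≤ 6 and b ≤ 2; it is enough to label the cells with 0 ≤ a ≤ 6 and 0 ≤ b ≤ 2.
Every move lowers a or b (never raises either), so fill the grid row by row in increasing a, and left to right within a row: each cell's successors are then already labelled.
      b=0  b=1  b=2
a=0:    L    W    L
a=1:    W    L    W
a=2:    W    W    W
a=3:    L    W    L
a=4:    W    L    W
a=5:    W    W    W
a=6:    L    W    L
Cells with no legal move (terminal, hence L): (0,0).
The remaining L cells, each justified by listing all of its moves:
(0,2): L (sole option (0,1)(W) is W)
(1,1): L (options (0,1)(W), (1,0)(W) are all W)
(3,0): L (options (2,0)(W), (1,0)(W) are all W)
(3,2): L (options (2,2)(W), (1,2)(W), (3,1)(W) are all W)
(4,1): L (options (3,1)(W), (2,1)(W), (4,0)(W) are all W)
(6,0): L (options (5,0)(W), (4,0)(W) are all W)
(6,2): L (options (5,2)(W), (4,2)(W), (6,1)(W) are all W)
Every other cell has at least one move into one of the L cells above, so it is W.
(5,0): the move to (3,0) reaches an L cell, so W
(6,2): one of the L cells justified above, so L
(4,0): the move to (3,0) reaches an L cell, so W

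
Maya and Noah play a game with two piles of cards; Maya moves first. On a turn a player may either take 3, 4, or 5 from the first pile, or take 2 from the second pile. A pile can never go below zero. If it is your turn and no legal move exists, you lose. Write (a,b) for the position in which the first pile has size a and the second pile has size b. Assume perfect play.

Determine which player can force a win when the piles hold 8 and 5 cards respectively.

Label each position W (a win for the player to move) or L (a loss). A position with no legal move is L; any other position is W exactly when some move reaches an L, and L when every move reaches a W.
No move ever increases a pile, so every position that can arise here has a ≤ 8 and b ≤ 5; it is enough to label the cells with 0 ≤ a ≤ 8 and 0 ≤ b ≤ 5.
Every move lowers a or b (never raises either), so fill the grid row by row in increasing a, and left to right within a row: each cell's successors are then already labelled.
      b=0  b=1  b=2  b=3  b=4  b=5
a=0:    L    L    W    W    L    L
a=1:    L    L    W    W    L    L
a=2:    L    L    W    W    L    L
a=3:    W    W    L    L    W    W
a=4:    W    W    L    L    W    W
a=5:    W    W    L    L    W    W
a=6:    W    W    W    W    W    W
a=7:    W    W    W    W    W    W
a=8:    L    L    W    W    L    L
Cells with no legal move (terminal, hence L): (0,0), (0,1), (1,0), (1,1), (2,0), (2,1).
The remaining L cells, each justified by listing all of its moves:
(0,4): L (sole option (0,2)(W) is W)
(0,5): L (sole option (0,3)(W) is W)
(1,4): L (sole option (1,2)(W) is W)
(1,5): L (sole option (1,3)(W) is W)
(2,4): L (sole option (2,2)(W) is W)
(2,5): L (sole option (2,3)(W) is W)
(3,2): L (options (0,2)(W), (3,0)(W) are all W)
(3,3): L (options (0,3)(W), (3,1)(W) are all W)
(4,2): L (options (1,2)(W), (0,2)(W), (4,0)(W) are all W)
(4,3): L (options (1,3)(W), (0,3)(W), (4,1)(W) are all W)
(5,2): L (options (2,2)(W), (1,2)(W), (0,2)(W), (5,0)(W) are all W)
(5,3): L (options (2,3)(W), (1,3)(W), (0,3)(W), (5,1)(W) are all W)
(8,0): L (options (5,0)(W), (4,0)(W), (3,0)(W) are all W)
(8,1): L (options (5,1)(W), (4,1)(W), (3,1)(W) are all W)
(8,4): L (options (5,4)(W), (4,4)(W), (3,4)(W), (8,2)(W) are all W)
(8,5): L (options (5,5)(W), (4,5)(W), (3,5)(W), (8,3)(W) are all W)
Every other cell has at least one move into one of the L cells above, so it is W.
Every move from (8,5) reaches a W position, so the mover loses.

Noah wins.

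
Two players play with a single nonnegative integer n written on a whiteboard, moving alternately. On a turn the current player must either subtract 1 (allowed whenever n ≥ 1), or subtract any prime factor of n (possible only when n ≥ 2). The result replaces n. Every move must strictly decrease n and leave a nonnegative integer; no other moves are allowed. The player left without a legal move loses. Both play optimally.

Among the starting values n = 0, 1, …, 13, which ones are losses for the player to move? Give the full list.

0, 4, 8, 12

Classify positions by backward induction: terminal positions (no move available) are L. From any other position, the mover wins iff some move reaches an L.
n=0: no move → L
n=1: can move to 0, which is L ⇒ W
n=2: can move to 0, which is L ⇒ W
n=3: can move to 0, which is L ⇒ W
n=4: moves to 2(W), 3(W); every one is W ⇒ L
n=5: can move to 0, which is L ⇒ W
n=6: can move to 4, which is L ⇒ W
n=7: can move to 0, which is L ⇒ W
n=8: moves to 6(W), 7(W); every one is W ⇒ L
n=9: can move to 8, which is L ⇒ W
n=10: can move to 8, which is L ⇒ W
n=11: can move to 0, which is L ⇒ W
n=12: moves to 9(W), 10(W), 11(W); every one is W ⇒ L
n=13: can move to 0, which is L ⇒ W
The losing starting values of n are exactly the entries labelled L in this table (4 of them).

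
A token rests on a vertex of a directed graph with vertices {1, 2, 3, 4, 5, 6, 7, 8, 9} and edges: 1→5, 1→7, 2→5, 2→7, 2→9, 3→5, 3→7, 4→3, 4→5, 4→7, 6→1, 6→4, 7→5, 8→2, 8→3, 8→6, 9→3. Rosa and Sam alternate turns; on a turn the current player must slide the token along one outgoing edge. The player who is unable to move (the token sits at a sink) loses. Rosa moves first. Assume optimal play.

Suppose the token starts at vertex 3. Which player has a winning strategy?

Rosa wins.

Label each position W (a win for the player to move) or L (a loss). A position with no legal move is L; any other position is W exactly when some move reaches an L, and L when every move reaches a W.
Every edge goes from a vertex to one that appears earlier in the order 5, 7, 3, 4, 9, 2, 1, 6, 8, so processing vertices in that order labels each vertex after all of its successors.
5: no outgoing edge → L
7: can move to 5, which is L ⇒ W
3: can move to 5, which is L ⇒ W
4: can move to 5, which is L ⇒ W
9: the only move is to 3(W), a W ⇒ L
2: can move to 9, which is L ⇒ W
1: can move to 5, which is L ⇒ W
6: moves to 1(W), 4(W); every one is W ⇒ L
8: can move to 6, which is L ⇒ W
From 3 Rosa can move to 5, reaching an L position.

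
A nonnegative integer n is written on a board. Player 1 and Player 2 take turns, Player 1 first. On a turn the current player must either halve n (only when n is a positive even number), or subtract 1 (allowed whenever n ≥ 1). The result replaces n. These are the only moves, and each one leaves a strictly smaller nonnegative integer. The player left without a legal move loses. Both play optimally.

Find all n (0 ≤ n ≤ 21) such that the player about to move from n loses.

Build the W/L table. Terminal = L. A non-terminal position is W if it has a move to some L; otherwise it is L.
n=0: no move → L
n=1: →0(L), so W
n=2: →1(W) only, which is W, so L
n=3: →2(L), so W
n=4: →2(L), so W
n=5: →4(W) only, which is W, so L
n=6: →5(L), so W
n=7: →6(W) only, which is W, so L
n=8: →7(L), so W
n=9: →8(W) only, which is W, so L
n=10: →5(L), so W
n=11: →10(W) only, which is W, so L
n=12: →11(L), so W
n=13: →12(W) only, which is W, so L
n=14: →7(L), so W
n=15: →14(W) only, which is W, so L
n=16: →15(L), so W
n=17: →16(W) only, which is W, so L
n=18: →9(L), so W
n=19: →18(W) only, which is W, so L
n=20: →19(L), so W
n=21: →20(W) only, which is W, so L
The losing starting values of n are exactly the entries labelled L in this table (11 of them).

0, 2, 5, 7, 9, 11, 13, 15, 17, 19, 21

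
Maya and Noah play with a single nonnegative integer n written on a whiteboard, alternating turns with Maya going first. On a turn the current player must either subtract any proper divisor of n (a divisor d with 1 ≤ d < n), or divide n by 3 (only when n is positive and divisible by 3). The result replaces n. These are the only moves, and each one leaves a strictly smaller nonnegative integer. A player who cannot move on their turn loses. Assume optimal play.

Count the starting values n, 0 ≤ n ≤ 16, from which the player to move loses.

Build the W/L table. Terminal = L. A non-terminal position is W if it has a move to some L; otherwise it is L.
n=0: no move → L
n=1: no move → L
n=2: →1(L), so W
n=3: →1(L), so W
n=4: →2(W), 3(W) — all W, so L
n=5: →4(L), so W
n=6: →4(L), so W
n=7: →6(W) only, which is W, so L
n=8: →4(L), so W
n=9: →3(W), 6(W), 8(W) — all W, so L
n=10: →9(L), so W
n=11: →10(W) only, which is W, so L
n=12: →4(L), so W
n=13: →12(W) only, which is W, so L
n=14: →7(L), so W
n=15: →5(W), 10(W), 12(W), 14(W) — all W, so L
n=16: →15(L), so W
L entries with 0 ≤ n ≤ 16: n = 0, 1, 4, 7, 9, 11, 13, 15; that makes 8.

8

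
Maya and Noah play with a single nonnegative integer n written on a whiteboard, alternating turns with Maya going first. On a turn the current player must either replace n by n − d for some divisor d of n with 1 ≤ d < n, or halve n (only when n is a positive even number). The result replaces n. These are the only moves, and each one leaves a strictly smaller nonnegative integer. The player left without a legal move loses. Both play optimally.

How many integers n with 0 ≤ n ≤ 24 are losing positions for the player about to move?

13

Use the standard recursion: the mover loses at a terminal position; elsewhere, the mover wins exactly when some move hands the opponent an L position.
n=0: no move → L
n=1: no move → L
n=2: reaches L-position 1 → W
n=3: only reaches 2(W), which is W → L
n=4: reaches L-position 3 → W
n=5: only reaches 4(W), which is W → L
n=6: reaches L-position 3 → W
n=7: only reaches 6(W), which is W → L
n=8: reaches L-position 7 → W
n=9: only reaches 6(W), 8(W), all W → L
n=10: reaches L-position 5 → W
n=11: only reaches 10(W), which is W → L
n=12: reaches L-position 9 → W
n=13: only reaches 12(W), which is W → L
n=14: reaches L-position 7 → W
n=15: only reaches 10(W), 12(W), 14(W), all W → L
n=16: reaches L-position 15 → W
n=17: only reaches 16(W), which is W → L
n=18: reaches L-position 9 → W
n=19: only reaches 18(W), which is W → L
n=20: reaches L-position 15 → W
n=21: only reaches 14(W), 18(W), 20(W), all W → L
n=22: reaches L-position 11 → W
n=23: only reaches 22(W), which is W → L
n=24: reaches L-position 21 → W
L entries with 0 ≤ n ≤ 24: n = 0, 1, 3, 5, 7, 9, 11, 13, 15, 17, 19, 21, 23; that makes 13.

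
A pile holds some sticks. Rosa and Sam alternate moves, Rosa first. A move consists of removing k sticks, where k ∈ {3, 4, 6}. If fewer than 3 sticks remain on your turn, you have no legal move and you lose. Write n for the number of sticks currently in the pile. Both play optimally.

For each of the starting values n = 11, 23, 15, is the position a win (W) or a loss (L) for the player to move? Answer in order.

11: L, 23: W, 15: W

Work bottom-up. With no move the player to move loses. Otherwise the position is W if at least one move leads to an L position for the opponent, and L if every move leads to a W.
n=0: no move → L
n=1: no move → L
n=2: no move → L
n=3: →0(L), so W
n=4: →1(L), so W
n=5: →2(L), so W
n=6: →2(L), so W
n=7: →1(L), so W
n=8: →2(L), so W
n=9: →6(W), 5(W), 3(W) — all W, so L
n=10: →7(W), 6(W), 4(W) — all W, so L
n=11: →8(W), 7(W), 5(W) — all W, so L
n=12: →9(L), so W
n=13: →10(L), so W
n=14: →11(L), so W
n=15: →11(L), so W
n=16: →10(L), so W
n=17: →11(L), so W
n=18: →15(W), 14(W), 12(W) — all W, so L
n=19: →16(W), 15(W), 13(W) — all W, so L
n=20: →17(W), 16(W), 14(W) — all W, so L
n=21: →18(L), so W
n=22: →19(L), so W
n=23: →20(L), so W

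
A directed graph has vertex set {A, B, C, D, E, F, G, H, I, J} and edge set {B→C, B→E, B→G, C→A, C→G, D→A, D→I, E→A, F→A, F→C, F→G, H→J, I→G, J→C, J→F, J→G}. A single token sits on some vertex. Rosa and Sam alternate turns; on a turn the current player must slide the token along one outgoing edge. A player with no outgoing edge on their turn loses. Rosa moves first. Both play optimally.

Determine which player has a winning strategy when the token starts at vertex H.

Sam wins.

Build the W/L table. Terminal = L. A non-terminal position is W if it has a move to some L; otherwise it is L.
Every edge goes from a vertex to one that appears earlier in the order A, G, C, E, B, I, D, F, J, H, so processing vertices in that order labels each vertex after all of its successors.
A: no outgoing edge → L
G: no outgoing edge → L
C: W (go to G, an L position)
E: W (go to A, an L position)
B: W (go to G, an L position)
I: W (go to G, an L position)
D: W (go to A, an L position)
F: W (go to G, an L position)
J: W (go to G, an L position)
H: L (sole option J(W) is W)
The starting position H is L: whatever Rosa does, the opponent receives a W position.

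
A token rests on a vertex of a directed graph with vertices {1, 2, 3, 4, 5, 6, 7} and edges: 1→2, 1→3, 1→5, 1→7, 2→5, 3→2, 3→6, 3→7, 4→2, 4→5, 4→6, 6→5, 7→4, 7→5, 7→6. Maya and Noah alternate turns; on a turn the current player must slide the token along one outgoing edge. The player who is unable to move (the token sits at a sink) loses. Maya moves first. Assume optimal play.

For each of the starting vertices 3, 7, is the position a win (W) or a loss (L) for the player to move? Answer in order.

3: L, 7: W

Positions with no move are L. A position that does have a move is losing for the player to move precisely when every available move leads to a winning position for the opponent. Fill in the labels:
Every edge goes from a vertex to one that appears earlier in the order 5, 2, 6, 4, 7, 3, 1, so processing vertices in that order labels each vertex after all of its successors.
5: no outgoing edge → L
2: can move to 5, which is L ⇒ W
6: can move to 5, which is L ⇒ W
4: can move to 5, which is L ⇒ W
7: can move to 5, which is L ⇒ W
3: moves to 7(W), 6(W), 2(W); every one is W ⇒ L
1: can move to 3, which is L ⇒ W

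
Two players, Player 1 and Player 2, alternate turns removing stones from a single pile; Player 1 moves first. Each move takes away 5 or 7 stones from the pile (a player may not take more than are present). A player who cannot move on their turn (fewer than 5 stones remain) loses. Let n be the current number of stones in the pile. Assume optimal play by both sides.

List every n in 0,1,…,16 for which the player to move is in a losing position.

Work bottom-up. With no move the player to move loses. Otherwise the position is W if at least one move leads to an L position for the opponent, and L if every move leads to a W.
n=0: no move → L
n=1: no move → L
n=2: no move → L
n=3: no move → L
n=4: no move → L
n=5: W (go to 0, an L position)
n=6: W (go to 1, an L position)
n=7: W (go to 2, an L position)
n=8: W (go to 3, an L position)
n=9: W (go to 4, an L position)
n=10: W (go to 3, an L position)
n=11: W (go to 4, an L position)
n=12: L (options 7(W), 5(W) are all W)
n=13: L (options 8(W), 6(W) are all W)
n=14: L (options 9(W), 7(W) are all W)
n=15: L (options 10(W), 8(W) are all W)
n=16: L (options 11(W), 9(W) are all W)
The losing starting values of n are exactly the entries labelled L in this table (10 of them).

0, 1, 2, 3, 4, 12, 13, 14, 15, 16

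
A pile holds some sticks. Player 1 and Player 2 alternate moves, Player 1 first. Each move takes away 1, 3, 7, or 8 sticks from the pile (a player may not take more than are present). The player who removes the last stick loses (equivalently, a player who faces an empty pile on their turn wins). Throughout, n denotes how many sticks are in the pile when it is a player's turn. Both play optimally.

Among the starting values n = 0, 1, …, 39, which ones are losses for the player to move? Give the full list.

Work bottom-up. With no move the player to move wins. Otherwise the position is W if at least one move leads to an L position for the opponent, and L if every move leads to a W.
n=0: no move; the opponent has just taken the last stick and therefore loses → W
n=1: L (sole option 0(W) is W)
n=2: W (go to 1, an L position)
n=3: L (options 2(W), 0(W) are all W)
n=4: W (go to 3, an L position)
n=5: L (options 4(W), 2(W) are all W)
n=6: W (go to 5, an L position)
n=7: L (options 6(W), 4(W), 0(W) are all W)
n=8: W (go to 7, an L position)
n=9: W (go to 1, an L position)
n=10: W (go to 7, an L position)
n=11: W (go to 3, an L position)
n=12: W (go to 5, an L position)
n=13: W (go to 5, an L position)
n=14: W (go to 7, an L position)
n=15: W (go to 7, an L position)
n=16: L (options 15(W), 13(W), 9(W), 8(W) are all W)
n=17: W (go to 16, an L position)
n=18: L (options 17(W), 15(W), 11(W), 10(W) are all W)
n=19: W (go to 18, an L position)
n=20: L (options 19(W), 17(W), 13(W), 12(W) are all W)
n=21: W (go to 20, an L position)
n=22: L (options 21(W), 19(W), 15(W), 14(W) are all W)
n=23: W (go to 22, an L position)
n=24: W (go to 16, an L position)
n=25: W (go to 22, an L position)
n=26: W (go to 18, an L position)
n=27: W (go to 20, an L position)
n=28: W (go to 20, an L position)
n=29: W (go to 22, an L position)
n=30: W (go to 22, an L position)
n=31: L (options 30(W), 28(W), 24(W), 23(W) are all W)
n=32: W (go to 31, an L position)
n=33: L (options 32(W), 30(W), 26(W), 25(W) are all W)
n=34: W (go to 33, an L position)
n=35: L (options 34(W), 32(W), 28(W), 27(W) are all W)
n=36: W (go to 35, an L position)
n=37: L (options 36(W), 34(W), 30(W), 29(W) are all W)
n=38: W (go to 37, an L position)
n=39: W (go to 31, an L position)
Reading off the rows marked L gives the requested list; there are 12 such values of n.

1, 3, 5, 7, 16, 18, 20, 22, 31, 33, 35, 37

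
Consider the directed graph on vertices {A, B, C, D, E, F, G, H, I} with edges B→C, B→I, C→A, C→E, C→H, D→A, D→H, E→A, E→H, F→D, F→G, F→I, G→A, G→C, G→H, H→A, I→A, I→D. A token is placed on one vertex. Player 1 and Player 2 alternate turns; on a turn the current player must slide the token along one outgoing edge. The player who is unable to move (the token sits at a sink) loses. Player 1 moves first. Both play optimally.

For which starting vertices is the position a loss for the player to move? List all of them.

Label each position W (a win for the player to move) or L (a loss). A position with no legal move is L; any other position is W exactly when some move reaches an L, and L when every move reaches a W.
Every edge goes from a vertex to one that appears earlier in the order A, H, E, C, D, G, I, F, B, so processing vertices in that order labels each vertex after all of its successors.
A: no outgoing edge → L
H: →A(L), so W
E: →A(L), so W
C: →A(L), so W
D: →A(L), so W
G: →A(L), so W
I: →A(L), so W
F: →I(W), G(W), D(W) — all W, so L
B: →I(W), C(W) — all W, so L
Reading off the rows marked L gives the requested list; there are 3 such vertices.

A, B, F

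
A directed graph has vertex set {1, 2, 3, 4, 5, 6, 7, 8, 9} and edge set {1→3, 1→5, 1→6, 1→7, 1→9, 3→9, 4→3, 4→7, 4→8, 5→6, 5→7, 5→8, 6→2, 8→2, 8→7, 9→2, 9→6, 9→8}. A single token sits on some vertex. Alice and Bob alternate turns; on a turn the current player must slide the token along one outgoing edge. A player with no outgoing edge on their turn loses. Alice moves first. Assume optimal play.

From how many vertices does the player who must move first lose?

Work bottom-up. With no move the player to move loses. Otherwise the position is W if at least one move leads to an L position for the opponent, and L if every move leads to a W.
Every edge goes from a vertex to one that appears earlier in the order 2, 7, 8, 6, 9, 3, 4, 5, 1, so processing vertices in that order labels each vertex after all of its successors.
2: no outgoing edge → L
7: no outgoing edge → L
8: can move to 7, which is L ⇒ W
6: can move to 2, which is L ⇒ W
9: can move to 2, which is L ⇒ W
3: the only move is to 9(W), a W ⇒ L
4: can move to 3, which is L ⇒ W
5: can move to 7, which is L ⇒ W
1: can move to 3, which is L ⇒ W
The L vertices are 2, 3, 7; that is 3 in all.

3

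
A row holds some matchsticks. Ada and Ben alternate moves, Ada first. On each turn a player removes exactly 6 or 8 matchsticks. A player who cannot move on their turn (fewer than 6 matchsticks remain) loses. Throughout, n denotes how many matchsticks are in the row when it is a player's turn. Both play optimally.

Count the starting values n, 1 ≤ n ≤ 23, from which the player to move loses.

11

Positions with no move are L. A position that does have a move is losing for the player to move precisely when every available move leads to a winning position for the opponent. Fill in the labels:
n=0: no move → L
n=1: no move → L
n=2: no move → L
n=3: no move → L
n=4: no move → L
n=5: no move → L
n=6: reaches L-position 0 → W
n=7: reaches L-position 1 → W
n=8: reaches L-position 2 → W
n=9: reaches L-position 3 → W
n=10: reaches L-position 4 → W
n=11: reaches L-position 5 → W
n=12: reaches L-position 4 → W
n=13: reaches L-position 5 → W
n=14: only reaches 8(W), 6(W), all W → L
n=15: only reaches 9(W), 7(W), all W → L
n=16: only reaches 10(W), 8(W), all W → L
n=17: only reaches 11(W), 9(W), all W → L
n=18: only reaches 12(W), 10(W), all W → L
n=19: only reaches 13(W), 11(W), all W → L
n=20: reaches L-position 14 → W
n=21: reaches L-position 15 → W
n=22: reaches L-position 16 → W
n=23: reaches L-position 17 → W
L entries with 1 ≤ n ≤ 23 (n=0 is outside the asked range and is not counted): n = 1, 2, 3, 4, 5, 14, 15, 16, 17, 18, 19; that makes 11.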